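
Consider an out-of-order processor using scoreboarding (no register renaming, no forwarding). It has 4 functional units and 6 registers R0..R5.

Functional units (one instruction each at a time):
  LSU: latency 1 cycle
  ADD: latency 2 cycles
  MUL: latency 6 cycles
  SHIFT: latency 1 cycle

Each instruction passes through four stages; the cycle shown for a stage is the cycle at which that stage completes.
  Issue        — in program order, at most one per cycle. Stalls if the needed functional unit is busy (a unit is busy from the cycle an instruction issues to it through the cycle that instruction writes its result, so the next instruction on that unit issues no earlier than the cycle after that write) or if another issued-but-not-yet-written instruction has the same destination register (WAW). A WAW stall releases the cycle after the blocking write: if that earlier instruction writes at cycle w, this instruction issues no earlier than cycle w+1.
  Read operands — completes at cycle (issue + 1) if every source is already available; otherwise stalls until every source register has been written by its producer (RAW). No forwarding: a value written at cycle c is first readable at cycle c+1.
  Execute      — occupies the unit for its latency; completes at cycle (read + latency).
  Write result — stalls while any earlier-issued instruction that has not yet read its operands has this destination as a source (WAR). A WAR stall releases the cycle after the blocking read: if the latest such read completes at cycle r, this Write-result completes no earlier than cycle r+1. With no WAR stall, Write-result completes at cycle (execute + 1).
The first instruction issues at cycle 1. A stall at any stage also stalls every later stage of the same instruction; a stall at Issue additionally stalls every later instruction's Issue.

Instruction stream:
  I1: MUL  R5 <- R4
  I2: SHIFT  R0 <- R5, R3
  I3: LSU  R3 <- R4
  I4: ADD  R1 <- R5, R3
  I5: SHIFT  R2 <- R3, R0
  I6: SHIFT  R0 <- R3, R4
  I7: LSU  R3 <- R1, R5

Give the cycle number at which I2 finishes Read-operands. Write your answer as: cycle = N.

cycle = 10

I1: IS=1 RO=2 EX=8 WR=9
I2: IS=2 RO=10 EX=11 WR=12  [RAW R5: wait I1 write@9]
I3: IS=3 RO=4 EX=5 WR=11  [WAR R3: wait I2 read@10]
I4: IS=4 RO=12 EX=14 WR=15  [RAW R3: wait I3 write@11]
I5: IS=13 RO=14 EX=15 WR=16  [struct: SHIFT busy until I2 writes@12]
I6: IS=17 RO=18 EX=19 WR=20  [struct: SHIFT busy until I5 writes@16]
I7: IS=18 RO=19 EX=20 WR=21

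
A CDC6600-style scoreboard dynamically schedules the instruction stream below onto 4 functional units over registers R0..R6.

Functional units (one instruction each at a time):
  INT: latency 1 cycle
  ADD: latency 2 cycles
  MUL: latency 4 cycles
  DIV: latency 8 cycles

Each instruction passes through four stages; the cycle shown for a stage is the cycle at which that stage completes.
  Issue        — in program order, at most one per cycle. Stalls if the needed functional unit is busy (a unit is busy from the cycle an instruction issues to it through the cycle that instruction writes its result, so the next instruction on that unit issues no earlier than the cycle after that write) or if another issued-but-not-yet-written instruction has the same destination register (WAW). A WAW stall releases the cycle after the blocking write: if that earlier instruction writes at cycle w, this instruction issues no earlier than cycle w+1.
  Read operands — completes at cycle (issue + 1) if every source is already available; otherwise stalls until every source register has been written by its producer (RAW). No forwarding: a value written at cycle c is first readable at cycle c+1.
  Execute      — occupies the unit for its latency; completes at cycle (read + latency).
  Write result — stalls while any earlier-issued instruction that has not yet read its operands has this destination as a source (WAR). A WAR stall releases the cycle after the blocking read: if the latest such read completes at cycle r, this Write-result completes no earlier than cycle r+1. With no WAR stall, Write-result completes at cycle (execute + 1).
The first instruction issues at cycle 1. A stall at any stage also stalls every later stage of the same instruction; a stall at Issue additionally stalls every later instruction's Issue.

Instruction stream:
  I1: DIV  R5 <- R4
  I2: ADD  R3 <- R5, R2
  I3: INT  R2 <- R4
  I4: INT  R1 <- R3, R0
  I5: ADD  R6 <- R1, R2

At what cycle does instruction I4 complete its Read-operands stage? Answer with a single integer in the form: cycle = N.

cycle = 16

I1: IS=1 RO=2 EX=10 WR=11
I2: IS=2 RO=12 EX=14 WR=15  [RAW R5: wait I1 write@11]
I3: IS=3 RO=4 EX=5 WR=13  [WAR R2: wait I2 read@12]
I4: IS=14 RO=16 EX=17 WR=18  [struct: INT busy until I3 writes@13; RAW R3: wait I2 write@15]
I5: IS=16 RO=19 EX=21 WR=22  [struct: ADD busy until I2 writes@15; RAW R1: wait I4 write@18]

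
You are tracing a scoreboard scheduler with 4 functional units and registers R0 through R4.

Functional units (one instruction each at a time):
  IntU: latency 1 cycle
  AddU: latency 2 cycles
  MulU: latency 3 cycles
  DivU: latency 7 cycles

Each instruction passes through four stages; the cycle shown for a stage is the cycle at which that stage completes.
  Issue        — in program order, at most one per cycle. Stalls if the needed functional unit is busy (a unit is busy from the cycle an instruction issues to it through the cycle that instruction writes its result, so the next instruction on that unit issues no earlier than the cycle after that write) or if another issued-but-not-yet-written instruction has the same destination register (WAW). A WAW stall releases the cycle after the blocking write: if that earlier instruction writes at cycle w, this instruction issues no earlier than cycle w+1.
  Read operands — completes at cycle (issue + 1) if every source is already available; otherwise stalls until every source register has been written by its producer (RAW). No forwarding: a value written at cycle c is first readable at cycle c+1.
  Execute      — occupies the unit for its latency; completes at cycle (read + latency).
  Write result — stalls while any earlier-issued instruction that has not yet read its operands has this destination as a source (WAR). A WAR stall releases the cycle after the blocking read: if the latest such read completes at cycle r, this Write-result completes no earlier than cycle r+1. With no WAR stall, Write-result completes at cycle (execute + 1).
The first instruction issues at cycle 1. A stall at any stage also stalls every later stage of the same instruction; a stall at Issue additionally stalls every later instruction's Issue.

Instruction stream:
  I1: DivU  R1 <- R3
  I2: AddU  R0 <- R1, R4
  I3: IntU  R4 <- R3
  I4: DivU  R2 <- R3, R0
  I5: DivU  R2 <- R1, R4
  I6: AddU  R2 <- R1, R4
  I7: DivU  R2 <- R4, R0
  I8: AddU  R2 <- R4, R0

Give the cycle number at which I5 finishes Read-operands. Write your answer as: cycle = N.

cycle = 25

cycle 1: I1→DivU
cycle 2: I1 RO; I2→AddU
cycle 3: I3→IntU
cycle 4: I3 RO
cycle 5: I3 EX
cycle 9: I1 EX
cycle 10: I1 WR R1
cycle 11: I2 RO; I4→DivU
cycle 12: I3 WR R4
cycle 13: I2 EX
cycle 14: I2 WR R0
cycle 15: I4 RO
cycle 22: I4 EX
cycle 23: I4 WR R2
cycle 24: I5→DivU
cycle 25: I5 RO
cycle 32: I5 EX
cycle 33: I5 WR R2
cycle 34: I6→AddU
cycle 35: I6 RO
cycle 37: I6 EX
cycle 38: I6 WR R2
cycle 39: I7→DivU
cycle 40: I7 RO
cycle 47: I7 EX
cycle 48: I7 WR R2
cycle 49: I8→AddU
cycle 50: I8 RO
cycle 52: I8 EX
cycle 53: I8 WR R2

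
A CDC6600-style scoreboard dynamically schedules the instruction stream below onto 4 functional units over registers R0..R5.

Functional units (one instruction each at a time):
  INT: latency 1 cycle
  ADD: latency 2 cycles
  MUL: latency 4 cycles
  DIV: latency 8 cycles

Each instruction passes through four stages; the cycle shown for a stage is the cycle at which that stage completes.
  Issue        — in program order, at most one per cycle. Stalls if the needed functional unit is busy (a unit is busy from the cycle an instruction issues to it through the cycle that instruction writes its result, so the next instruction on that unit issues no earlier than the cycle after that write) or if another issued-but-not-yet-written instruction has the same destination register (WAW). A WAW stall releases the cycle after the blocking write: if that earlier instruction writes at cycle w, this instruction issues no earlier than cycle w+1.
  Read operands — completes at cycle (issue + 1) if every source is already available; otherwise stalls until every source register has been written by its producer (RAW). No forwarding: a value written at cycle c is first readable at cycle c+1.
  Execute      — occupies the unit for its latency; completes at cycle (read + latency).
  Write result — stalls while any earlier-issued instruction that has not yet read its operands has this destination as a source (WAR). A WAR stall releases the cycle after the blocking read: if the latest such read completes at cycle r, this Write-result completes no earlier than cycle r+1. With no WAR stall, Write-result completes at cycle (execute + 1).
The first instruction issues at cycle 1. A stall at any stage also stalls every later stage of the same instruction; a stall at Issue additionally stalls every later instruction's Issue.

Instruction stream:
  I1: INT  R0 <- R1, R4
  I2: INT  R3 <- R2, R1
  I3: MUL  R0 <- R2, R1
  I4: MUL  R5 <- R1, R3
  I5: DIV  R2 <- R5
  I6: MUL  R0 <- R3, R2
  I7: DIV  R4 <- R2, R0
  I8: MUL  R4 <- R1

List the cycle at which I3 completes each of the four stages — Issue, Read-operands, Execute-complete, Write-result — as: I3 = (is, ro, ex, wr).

I3 = (6, 7, 11, 12)

I1 -> (1, 2, 3, 4)
I2 -> (5, 6, 7, 8)  // struct: INT busy until I1 writes@4
I3 -> (6, 7, 11, 12)
I4 -> (13, 14, 18, 19)  // struct: MUL busy until I3 writes@12
I5 -> (14, 20, 28, 29)  // RAW R5: wait I4 write@19
I6 -> (20, 30, 34, 35)  // struct: MUL busy until I4 writes@19, RAW R2: wait I5 write@29
I7 -> (30, 36, 44, 45)  // struct: DIV busy until I5 writes@29, RAW R0: wait I6 write@35
I8 -> (46, 47, 51, 52)  // WAW R4: wait I7 write@45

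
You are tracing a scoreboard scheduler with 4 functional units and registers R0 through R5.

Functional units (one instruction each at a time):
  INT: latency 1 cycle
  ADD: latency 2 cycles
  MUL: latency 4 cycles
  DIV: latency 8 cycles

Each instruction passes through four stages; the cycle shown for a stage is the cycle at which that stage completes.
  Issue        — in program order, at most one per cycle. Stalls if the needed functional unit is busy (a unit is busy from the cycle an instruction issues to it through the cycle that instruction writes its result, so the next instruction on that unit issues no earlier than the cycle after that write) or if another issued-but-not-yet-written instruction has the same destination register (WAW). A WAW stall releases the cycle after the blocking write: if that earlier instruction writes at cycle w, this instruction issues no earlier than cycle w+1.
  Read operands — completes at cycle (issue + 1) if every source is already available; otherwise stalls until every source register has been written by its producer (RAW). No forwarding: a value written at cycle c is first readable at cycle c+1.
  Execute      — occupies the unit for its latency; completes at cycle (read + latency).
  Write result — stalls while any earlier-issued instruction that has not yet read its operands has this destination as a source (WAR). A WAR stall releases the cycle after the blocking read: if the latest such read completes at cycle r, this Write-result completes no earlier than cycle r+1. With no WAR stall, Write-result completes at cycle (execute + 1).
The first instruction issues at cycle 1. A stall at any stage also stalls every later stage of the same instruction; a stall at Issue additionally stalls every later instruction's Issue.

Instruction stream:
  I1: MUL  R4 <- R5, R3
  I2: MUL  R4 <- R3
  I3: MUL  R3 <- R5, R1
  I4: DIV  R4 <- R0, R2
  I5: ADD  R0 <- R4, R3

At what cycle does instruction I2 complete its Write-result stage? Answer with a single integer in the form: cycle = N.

cycle = 14

I1 -> (1, 2, 6, 7)
I2 -> (8, 9, 13, 14)  // struct: MUL busy until I1 writes@7
I3 -> (15, 16, 20, 21)  // struct: MUL busy until I2 writes@14
I4 -> (16, 17, 25, 26)
I5 -> (17, 27, 29, 30)  // RAW R4: wait I4 write@26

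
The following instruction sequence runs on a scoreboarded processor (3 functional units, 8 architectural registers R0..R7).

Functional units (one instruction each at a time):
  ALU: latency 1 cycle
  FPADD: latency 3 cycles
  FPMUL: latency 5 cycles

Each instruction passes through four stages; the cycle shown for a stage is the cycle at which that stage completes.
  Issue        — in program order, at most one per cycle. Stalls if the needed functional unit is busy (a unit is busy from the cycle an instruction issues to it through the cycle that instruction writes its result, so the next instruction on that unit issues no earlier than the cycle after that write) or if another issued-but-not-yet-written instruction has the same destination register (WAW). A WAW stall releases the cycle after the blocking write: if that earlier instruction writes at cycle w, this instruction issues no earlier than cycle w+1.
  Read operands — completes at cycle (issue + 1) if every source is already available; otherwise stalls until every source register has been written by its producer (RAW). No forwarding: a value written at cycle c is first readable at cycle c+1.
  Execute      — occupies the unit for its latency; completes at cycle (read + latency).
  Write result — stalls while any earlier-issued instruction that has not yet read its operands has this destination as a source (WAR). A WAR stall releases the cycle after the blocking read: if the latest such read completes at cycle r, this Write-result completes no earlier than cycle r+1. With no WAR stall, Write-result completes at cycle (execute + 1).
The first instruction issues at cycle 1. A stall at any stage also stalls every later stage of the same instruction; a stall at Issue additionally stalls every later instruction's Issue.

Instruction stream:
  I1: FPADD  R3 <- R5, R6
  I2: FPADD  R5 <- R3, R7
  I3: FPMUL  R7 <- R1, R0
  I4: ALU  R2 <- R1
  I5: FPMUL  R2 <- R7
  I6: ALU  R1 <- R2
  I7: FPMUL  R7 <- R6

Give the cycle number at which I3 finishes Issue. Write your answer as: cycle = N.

[I1] 1/2/5/6
[I2] 7/8/11/12  (struct: FPADD busy until I1 writes@6)
[I3] 8/9/14/15
[I4] 9/10/11/12
[I5] 16/17/22/23  (struct: FPMUL busy until I3 writes@15)
[I6] 17/24/25/26  (RAW R2: wait I5 write@23)
[I7] 24/25/30/31  (struct: FPMUL busy until I5 writes@23)

cycle = 8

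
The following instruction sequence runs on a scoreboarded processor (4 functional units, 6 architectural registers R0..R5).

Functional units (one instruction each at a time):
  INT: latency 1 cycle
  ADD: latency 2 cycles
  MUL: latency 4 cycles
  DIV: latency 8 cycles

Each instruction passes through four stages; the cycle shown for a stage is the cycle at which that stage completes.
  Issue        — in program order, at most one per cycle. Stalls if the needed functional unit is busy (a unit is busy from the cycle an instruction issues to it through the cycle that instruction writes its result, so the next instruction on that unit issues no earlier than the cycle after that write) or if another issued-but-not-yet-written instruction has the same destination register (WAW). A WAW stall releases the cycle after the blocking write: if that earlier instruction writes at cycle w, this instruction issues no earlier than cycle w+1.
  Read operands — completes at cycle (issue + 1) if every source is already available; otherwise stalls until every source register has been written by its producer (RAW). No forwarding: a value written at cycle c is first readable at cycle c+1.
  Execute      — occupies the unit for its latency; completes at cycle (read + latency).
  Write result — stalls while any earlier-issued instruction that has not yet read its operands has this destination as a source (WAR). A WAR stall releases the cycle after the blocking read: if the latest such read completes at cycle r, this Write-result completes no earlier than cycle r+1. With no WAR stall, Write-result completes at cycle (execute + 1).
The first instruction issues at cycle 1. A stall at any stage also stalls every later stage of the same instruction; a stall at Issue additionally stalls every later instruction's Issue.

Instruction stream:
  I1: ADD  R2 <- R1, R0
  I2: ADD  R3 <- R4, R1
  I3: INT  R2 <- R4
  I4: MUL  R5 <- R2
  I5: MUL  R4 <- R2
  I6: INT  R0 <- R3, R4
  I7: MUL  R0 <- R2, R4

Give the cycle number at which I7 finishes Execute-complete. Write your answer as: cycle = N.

I1 -> (1, 2, 4, 5)
I2 -> (6, 7, 9, 10)  // struct: ADD busy until I1 writes@5
I3 -> (7, 8, 9, 10)
I4 -> (8, 11, 15, 16)  // RAW R2: wait I3 write@10
I5 -> (17, 18, 22, 23)  // struct: MUL busy until I4 writes@16
I6 -> (18, 24, 25, 26)  // RAW R4: wait I5 write@23
I7 -> (27, 28, 32, 33)  // WAW R0: wait I6 write@26

cycle = 32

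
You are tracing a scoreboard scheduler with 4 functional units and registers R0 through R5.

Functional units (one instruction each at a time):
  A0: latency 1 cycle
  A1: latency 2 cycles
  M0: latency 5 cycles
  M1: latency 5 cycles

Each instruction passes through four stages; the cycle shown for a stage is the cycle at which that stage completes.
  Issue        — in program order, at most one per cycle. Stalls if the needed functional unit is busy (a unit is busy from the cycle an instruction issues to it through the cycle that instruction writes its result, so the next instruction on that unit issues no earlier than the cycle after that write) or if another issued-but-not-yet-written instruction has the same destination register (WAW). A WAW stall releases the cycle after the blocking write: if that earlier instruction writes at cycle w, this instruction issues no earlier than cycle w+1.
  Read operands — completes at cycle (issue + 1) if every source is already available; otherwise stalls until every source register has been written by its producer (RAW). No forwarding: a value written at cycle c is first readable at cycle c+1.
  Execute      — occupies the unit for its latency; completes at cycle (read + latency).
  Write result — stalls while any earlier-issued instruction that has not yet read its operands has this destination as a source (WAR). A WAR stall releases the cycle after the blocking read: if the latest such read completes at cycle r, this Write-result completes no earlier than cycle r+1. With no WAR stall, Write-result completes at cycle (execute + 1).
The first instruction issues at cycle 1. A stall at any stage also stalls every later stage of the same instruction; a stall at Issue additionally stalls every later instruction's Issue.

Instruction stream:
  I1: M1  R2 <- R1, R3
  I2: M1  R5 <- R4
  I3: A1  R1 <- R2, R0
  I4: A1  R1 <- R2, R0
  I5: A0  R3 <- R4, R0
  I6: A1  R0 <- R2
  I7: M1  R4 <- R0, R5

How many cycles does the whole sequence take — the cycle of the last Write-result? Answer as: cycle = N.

cycle = 31

[1] I1 dispatched to M1
[2] I1 operands ready
[7] I1 complete
[8] R2←I1
[9] I2 dispatched to M1
[10] I2 operands ready | I3 dispatched to A1
[11] I3 operands ready
[13] I3 complete
[14] R1←I3
[15] I2 complete | I4 dispatched to A1
[16] R5←I2 | I4 operands ready | I5 dispatched to A0
[17] I5 operands ready
[18] I4 complete | I5 complete
[19] R1←I4 | R3←I5
[20] I6 dispatched to A1
[21] I6 operands ready | I7 dispatched to M1
[23] I6 complete
[24] R0←I6
[25] I7 operands ready
[30] I7 complete
[31] R4←I7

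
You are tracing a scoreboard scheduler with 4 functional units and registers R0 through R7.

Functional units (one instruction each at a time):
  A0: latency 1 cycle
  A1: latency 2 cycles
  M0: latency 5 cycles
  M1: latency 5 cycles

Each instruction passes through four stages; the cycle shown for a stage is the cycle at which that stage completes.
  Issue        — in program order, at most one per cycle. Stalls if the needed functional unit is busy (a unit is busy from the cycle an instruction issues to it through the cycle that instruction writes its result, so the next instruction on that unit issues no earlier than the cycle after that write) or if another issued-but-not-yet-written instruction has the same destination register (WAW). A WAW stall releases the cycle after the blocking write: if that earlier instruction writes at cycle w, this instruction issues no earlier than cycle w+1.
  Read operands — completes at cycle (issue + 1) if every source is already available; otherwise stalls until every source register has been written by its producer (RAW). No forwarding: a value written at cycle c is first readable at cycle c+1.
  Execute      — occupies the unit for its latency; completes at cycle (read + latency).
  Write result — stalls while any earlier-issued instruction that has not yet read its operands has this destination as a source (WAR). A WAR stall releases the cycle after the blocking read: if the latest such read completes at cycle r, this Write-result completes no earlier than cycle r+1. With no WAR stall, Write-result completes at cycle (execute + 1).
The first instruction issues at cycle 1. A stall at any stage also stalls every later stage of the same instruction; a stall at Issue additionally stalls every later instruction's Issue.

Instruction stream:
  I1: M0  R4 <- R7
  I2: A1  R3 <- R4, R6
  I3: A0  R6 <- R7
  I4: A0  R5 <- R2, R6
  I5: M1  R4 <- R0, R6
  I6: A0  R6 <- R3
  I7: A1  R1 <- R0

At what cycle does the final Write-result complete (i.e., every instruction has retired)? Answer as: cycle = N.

cycle 1: I1 issues→M0
cycle 2: I1 reads | I2 issues→A1
cycle 3: I3 issues→A0
cycle 4: I3 reads
cycle 5: I3 exec-done
cycle 7: I1 exec-done
cycle 8: I1 writes R4
cycle 9: I2 reads
cycle 10: I3 writes R6
cycle 11: I2 exec-done | I4 issues→A0
cycle 12: I2 writes R3 | I4 reads | I5 issues→M1
cycle 13: I4 exec-done | I5 reads
cycle 14: I4 writes R5
cycle 15: I6 issues→A0
cycle 16: I6 reads | I7 issues→A1
cycle 17: I6 exec-done | I7 reads
cycle 18: I5 exec-done | I6 writes R6
cycle 19: I5 writes R4 | I7 exec-done
cycle 20: I7 writes R1

cycle = 20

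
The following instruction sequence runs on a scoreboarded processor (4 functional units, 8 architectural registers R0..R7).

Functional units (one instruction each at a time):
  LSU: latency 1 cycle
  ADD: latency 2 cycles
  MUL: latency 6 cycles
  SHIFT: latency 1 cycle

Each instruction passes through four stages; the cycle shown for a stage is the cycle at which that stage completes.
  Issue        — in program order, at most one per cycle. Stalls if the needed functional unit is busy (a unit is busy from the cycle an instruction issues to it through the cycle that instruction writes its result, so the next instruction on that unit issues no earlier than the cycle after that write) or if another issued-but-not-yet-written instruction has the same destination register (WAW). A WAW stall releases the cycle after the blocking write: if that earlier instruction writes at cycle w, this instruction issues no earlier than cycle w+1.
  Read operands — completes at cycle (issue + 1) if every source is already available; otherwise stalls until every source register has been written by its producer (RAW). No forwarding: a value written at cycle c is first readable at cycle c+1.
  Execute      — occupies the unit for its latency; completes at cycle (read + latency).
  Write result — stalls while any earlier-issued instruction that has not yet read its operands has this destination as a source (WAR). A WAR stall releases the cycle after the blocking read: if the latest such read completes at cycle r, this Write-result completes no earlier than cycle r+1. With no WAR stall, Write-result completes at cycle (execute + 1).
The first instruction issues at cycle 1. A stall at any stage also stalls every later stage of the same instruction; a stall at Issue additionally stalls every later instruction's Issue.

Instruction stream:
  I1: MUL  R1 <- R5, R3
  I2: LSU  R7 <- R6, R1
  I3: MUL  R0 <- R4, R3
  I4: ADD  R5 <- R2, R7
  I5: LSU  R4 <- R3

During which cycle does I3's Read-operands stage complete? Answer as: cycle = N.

I1 -> (1, 2, 8, 9)
I2 -> (2, 10, 11, 12)  // RAW R1: wait I1 write@9
I3 -> (10, 11, 17, 18)  // struct: MUL busy until I1 writes@9
I4 -> (11, 13, 15, 16)  // RAW R7: wait I2 write@12
I5 -> (13, 14, 15, 16)  // struct: LSU busy until I2 writes@12

cycle = 11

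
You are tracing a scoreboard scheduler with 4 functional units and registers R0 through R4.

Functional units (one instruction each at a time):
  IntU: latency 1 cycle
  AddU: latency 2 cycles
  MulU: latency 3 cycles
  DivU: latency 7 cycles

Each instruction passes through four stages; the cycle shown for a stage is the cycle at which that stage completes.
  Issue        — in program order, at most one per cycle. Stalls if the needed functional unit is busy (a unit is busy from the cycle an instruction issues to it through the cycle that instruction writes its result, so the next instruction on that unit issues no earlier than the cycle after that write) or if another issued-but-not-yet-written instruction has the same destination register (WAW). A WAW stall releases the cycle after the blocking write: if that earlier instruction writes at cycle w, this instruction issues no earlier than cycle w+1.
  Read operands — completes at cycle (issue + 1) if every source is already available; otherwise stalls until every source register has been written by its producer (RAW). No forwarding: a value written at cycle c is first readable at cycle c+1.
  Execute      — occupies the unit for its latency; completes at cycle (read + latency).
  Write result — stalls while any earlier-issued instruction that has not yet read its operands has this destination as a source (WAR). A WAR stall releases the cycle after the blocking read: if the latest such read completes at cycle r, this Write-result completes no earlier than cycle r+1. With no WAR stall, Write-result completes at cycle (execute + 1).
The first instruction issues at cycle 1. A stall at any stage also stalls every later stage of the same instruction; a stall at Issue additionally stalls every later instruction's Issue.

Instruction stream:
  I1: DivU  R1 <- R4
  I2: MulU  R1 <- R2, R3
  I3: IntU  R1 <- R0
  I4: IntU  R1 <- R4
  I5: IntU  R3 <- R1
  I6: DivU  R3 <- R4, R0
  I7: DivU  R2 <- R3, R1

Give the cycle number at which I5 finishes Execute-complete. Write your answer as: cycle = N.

I1 -> (1, 2, 9, 10)
I2 -> (11, 12, 15, 16)  // WAW R1: wait I1 write@10
I3 -> (17, 18, 19, 20)  // WAW R1: wait I2 write@16
I4 -> (21, 22, 23, 24)  // struct: IntU busy until I3 writes@20
I5 -> (25, 26, 27, 28)  // struct: IntU busy until I4 writes@24
I6 -> (29, 30, 37, 38)  // WAW R3: wait I5 write@28
I7 -> (39, 40, 47, 48)  // struct: DivU busy until I6 writes@38

cycle = 27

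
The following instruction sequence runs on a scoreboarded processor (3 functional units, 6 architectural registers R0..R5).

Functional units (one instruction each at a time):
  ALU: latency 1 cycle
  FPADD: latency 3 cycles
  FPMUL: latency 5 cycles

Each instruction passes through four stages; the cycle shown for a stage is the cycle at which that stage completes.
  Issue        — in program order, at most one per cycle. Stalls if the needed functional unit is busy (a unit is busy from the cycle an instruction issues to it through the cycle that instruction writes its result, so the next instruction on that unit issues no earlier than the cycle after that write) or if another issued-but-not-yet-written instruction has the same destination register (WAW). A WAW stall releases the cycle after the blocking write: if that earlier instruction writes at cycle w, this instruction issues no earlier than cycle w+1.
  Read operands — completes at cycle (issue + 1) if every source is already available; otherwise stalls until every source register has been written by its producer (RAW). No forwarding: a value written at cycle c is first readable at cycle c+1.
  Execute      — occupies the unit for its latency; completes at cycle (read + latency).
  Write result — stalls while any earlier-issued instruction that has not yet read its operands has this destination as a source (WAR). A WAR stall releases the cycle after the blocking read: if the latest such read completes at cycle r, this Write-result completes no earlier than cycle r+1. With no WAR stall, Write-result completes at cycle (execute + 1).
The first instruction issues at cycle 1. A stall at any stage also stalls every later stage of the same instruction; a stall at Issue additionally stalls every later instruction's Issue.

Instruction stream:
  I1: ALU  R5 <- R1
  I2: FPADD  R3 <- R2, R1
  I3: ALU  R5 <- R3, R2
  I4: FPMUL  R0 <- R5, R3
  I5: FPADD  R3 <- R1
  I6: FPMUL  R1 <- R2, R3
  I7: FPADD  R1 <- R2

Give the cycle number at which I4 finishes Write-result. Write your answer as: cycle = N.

cycle = 17

I1: IS=1 RO=2 EX=3 WR=4
I2: IS=2 RO=3 EX=6 WR=7
I3: IS=5 RO=8 EX=9 WR=10  [struct: ALU busy until I1 writes@4; RAW R3: wait I2 write@7]
I4: IS=6 RO=11 EX=16 WR=17  [RAW R5: wait I3 write@10]
I5: IS=8 RO=9 EX=12 WR=13  [struct: FPADD busy until I2 writes@7]
I6: IS=18 RO=19 EX=24 WR=25  [struct: FPMUL busy until I4 writes@17]
I7: IS=26 RO=27 EX=30 WR=31  [WAW R1: wait I6 write@25]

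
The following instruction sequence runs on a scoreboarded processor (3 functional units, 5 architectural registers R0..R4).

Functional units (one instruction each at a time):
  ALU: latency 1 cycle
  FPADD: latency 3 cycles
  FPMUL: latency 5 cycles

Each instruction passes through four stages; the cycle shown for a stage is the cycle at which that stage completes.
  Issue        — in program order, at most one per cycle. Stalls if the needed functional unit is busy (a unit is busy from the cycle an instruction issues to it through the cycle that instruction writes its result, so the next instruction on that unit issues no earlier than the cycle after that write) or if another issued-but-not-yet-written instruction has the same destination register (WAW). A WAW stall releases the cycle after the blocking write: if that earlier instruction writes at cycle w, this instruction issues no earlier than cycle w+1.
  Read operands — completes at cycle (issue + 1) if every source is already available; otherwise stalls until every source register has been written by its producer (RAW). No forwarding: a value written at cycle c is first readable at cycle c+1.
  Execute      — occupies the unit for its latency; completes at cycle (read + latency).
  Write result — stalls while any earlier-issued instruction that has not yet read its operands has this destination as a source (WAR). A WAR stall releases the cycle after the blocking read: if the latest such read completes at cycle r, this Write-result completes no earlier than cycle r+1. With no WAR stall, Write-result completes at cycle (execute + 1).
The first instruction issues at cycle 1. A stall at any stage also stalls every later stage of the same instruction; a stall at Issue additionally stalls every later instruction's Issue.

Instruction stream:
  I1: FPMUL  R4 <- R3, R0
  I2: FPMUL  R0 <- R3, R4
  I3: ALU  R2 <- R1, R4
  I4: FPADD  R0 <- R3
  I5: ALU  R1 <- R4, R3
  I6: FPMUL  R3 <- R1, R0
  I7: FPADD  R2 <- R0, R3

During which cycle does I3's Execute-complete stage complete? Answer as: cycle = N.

cycle 1: I1→FPMUL
cycle 2: I1 RO
cycle 7: I1 EX
cycle 8: I1 WR R4
cycle 9: I2→FPMUL
cycle 10: I2 RO · I3→ALU
cycle 11: I3 RO
cycle 12: I3 EX
cycle 13: I3 WR R2
cycle 15: I2 EX
cycle 16: I2 WR R0
cycle 17: I4→FPADD
cycle 18: I4 RO · I5→ALU
cycle 19: I5 RO · I6→FPMUL
cycle 20: I5 EX
cycle 21: I4 EX · I5 WR R1
cycle 22: I4 WR R0
cycle 23: I6 RO · I7→FPADD
cycle 28: I6 EX
cycle 29: I6 WR R3
cycle 30: I7 RO
cycle 33: I7 EX
cycle 34: I7 WR R2

cycle = 12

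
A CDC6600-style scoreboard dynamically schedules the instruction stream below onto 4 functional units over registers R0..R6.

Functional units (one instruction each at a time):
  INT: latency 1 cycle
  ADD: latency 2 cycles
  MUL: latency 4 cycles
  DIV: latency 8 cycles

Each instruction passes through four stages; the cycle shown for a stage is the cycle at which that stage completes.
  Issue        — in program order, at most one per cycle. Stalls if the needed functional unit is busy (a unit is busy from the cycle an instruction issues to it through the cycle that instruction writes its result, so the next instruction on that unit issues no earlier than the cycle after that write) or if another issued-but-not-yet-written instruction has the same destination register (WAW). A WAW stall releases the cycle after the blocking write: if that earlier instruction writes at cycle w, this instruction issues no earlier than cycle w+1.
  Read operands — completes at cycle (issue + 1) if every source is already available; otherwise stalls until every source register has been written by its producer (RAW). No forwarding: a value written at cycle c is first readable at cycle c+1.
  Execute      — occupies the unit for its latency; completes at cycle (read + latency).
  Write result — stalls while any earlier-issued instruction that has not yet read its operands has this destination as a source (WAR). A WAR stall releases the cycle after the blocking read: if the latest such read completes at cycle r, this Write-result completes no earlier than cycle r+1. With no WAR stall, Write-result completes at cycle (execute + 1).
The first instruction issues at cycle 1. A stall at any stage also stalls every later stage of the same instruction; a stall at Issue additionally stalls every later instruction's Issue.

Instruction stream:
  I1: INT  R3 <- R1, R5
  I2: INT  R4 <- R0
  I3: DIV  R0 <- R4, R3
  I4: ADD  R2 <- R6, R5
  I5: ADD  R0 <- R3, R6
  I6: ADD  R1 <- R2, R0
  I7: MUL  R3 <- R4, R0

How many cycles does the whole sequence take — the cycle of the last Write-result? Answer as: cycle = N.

cycle = 31

[1] I1 dispatched to INT
[2] I1 operands ready
[3] I1 complete
[4] R3←I1
[5] I2 dispatched to INT
[6] I2 operands ready · I3 dispatched to DIV
[7] I2 complete · I4 dispatched to ADD
[8] R4←I2 · I4 operands ready
[9] I3 operands ready
[10] I4 complete
[11] R2←I4
[17] I3 complete
[18] R0←I3
[19] I5 dispatched to ADD
[20] I5 operands ready
[22] I5 complete
[23] R0←I5
[24] I6 dispatched to ADD
[25] I6 operands ready · I7 dispatched to MUL
[26] I7 operands ready
[27] I6 complete
[28] R1←I6
[30] I7 complete
[31] R3←I7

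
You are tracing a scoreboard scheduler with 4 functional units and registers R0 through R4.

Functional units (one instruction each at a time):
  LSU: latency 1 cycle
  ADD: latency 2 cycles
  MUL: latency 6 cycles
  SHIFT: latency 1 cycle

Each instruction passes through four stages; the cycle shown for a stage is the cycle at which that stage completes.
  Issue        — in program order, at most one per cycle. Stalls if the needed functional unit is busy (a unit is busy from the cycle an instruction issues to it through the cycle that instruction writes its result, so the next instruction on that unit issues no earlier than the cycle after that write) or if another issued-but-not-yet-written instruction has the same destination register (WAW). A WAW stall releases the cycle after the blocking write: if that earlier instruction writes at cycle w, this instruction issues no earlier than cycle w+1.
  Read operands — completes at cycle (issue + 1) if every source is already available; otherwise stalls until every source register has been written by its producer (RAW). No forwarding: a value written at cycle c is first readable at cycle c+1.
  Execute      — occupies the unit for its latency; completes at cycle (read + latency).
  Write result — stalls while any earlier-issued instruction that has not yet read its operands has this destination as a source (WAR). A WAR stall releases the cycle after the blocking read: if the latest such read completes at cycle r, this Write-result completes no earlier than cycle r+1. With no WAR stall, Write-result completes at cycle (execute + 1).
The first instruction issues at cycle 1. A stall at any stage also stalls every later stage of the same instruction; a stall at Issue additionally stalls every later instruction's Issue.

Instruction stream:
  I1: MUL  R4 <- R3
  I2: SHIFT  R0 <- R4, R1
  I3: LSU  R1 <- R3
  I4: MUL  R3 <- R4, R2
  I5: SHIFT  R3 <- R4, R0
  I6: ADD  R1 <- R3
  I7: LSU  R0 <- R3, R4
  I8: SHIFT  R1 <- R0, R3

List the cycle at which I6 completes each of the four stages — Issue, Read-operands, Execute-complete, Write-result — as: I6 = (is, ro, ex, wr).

I6 = (20, 23, 25, 26)

I1: IS=1 RO=2 EX=8 WR=9
I2: IS=2 RO=10 EX=11 WR=12  [RAW R4: wait I1 write@9]
I3: IS=3 RO=4 EX=5 WR=11  [WAR R1: wait I2 read@10]
I4: IS=10 RO=11 EX=17 WR=18  [struct: MUL busy until I1 writes@9]
I5: IS=19 RO=20 EX=21 WR=22  [WAW R3: wait I4 write@18]
I6: IS=20 RO=23 EX=25 WR=26  [RAW R3: wait I5 write@22]
I7: IS=21 RO=23 EX=24 WR=25  [RAW R3: wait I5 write@22]
I8: IS=27 RO=28 EX=29 WR=30  [WAW R1: wait I6 write@26]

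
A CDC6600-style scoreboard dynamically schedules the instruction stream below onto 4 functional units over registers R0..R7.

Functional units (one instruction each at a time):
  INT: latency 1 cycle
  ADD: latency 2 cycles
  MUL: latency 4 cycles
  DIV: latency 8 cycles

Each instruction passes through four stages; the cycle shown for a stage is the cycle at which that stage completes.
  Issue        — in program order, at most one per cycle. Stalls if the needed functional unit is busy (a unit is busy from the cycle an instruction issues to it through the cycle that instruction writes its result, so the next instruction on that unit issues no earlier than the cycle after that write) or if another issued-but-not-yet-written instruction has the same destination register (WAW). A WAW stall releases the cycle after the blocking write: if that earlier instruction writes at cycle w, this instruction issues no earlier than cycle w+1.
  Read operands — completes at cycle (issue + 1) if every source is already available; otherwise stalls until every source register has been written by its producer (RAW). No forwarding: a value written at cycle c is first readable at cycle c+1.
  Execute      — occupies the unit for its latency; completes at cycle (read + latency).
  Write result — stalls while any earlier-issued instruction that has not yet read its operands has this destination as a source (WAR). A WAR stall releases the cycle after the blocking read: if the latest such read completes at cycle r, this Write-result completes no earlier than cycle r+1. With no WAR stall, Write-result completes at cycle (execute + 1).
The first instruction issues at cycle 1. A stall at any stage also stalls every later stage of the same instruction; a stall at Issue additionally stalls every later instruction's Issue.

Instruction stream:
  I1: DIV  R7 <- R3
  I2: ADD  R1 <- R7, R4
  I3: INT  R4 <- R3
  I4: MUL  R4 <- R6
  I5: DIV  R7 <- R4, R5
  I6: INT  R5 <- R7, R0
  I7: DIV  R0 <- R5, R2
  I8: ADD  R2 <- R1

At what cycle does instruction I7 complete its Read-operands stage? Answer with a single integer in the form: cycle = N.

c1: I1→DIV
c2: I1 RO | I2→ADD
c3: I3→INT
c4: I3 RO
c5: I3 EX
c10: I1 EX
c11: I1 WR R7
c12: I2 RO
c13: I3 WR R4
c14: I2 EX | I4→MUL
c15: I2 WR R1 | I4 RO | I5→DIV
c16: I6→INT
c19: I4 EX
c20: I4 WR R4
c21: I5 RO
c29: I5 EX
c30: I5 WR R7
c31: I6 RO | I7→DIV
c32: I6 EX | I8→ADD
c33: I6 WR R5 | I8 RO
c34: I7 RO
c35: I8 EX
c36: I8 WR R2
c42: I7 EX
c43: I7 WR R0

cycle = 34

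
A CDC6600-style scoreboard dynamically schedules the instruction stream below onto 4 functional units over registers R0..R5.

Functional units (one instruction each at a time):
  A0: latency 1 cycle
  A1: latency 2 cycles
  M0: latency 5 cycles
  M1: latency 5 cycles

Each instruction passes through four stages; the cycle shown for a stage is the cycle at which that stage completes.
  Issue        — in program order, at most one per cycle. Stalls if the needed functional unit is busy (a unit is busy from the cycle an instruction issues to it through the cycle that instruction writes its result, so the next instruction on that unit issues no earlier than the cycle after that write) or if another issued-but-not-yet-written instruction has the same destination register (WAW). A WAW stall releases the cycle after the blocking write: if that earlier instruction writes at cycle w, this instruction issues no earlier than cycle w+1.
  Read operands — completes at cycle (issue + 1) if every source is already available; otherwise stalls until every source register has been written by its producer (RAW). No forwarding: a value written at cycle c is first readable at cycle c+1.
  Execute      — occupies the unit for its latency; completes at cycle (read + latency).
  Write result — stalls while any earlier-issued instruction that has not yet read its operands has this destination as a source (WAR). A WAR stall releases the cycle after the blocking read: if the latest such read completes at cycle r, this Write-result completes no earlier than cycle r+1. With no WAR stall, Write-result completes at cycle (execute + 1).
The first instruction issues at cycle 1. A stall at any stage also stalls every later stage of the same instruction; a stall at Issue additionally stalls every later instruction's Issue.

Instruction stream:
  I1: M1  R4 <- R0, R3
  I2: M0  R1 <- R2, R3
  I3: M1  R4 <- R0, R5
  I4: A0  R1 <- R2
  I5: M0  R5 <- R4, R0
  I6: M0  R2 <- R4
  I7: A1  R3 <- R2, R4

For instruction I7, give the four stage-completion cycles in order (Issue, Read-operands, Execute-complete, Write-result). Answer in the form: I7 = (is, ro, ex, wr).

[I1] 1/2/7/8
[I2] 2/3/8/9
[I3] 9/10/15/16  (struct: M1 busy until I1 writes@8)
[I4] 10/11/12/13
[I5] 11/17/22/23  (RAW R4: wait I3 write@16)
[I6] 24/25/30/31  (struct: M0 busy until I5 writes@23)
[I7] 25/32/34/35  (RAW R2: wait I6 write@31)

I7 = (25, 32, 34, 35)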